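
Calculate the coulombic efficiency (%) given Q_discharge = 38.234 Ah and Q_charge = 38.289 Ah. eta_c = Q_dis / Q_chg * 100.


eta_c = Q_dis / Q_chg * 100 = 38.234 / 38.289 * 100 = 99.86%

99.86%


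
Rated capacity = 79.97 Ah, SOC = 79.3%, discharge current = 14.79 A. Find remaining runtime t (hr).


Step 1: remaining = SOC/100 * C_total = 79.3/100 * 79.97 = 63.416 Ah
Step 2: t = remaining / I = 63.416 / 14.79 = 4.288 hr

4.288 hr


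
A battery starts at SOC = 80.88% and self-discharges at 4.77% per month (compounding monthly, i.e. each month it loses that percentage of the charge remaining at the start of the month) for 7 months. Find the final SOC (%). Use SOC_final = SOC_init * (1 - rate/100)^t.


Monthly retention factor = 1 - 4.77/100 = 0.9523
Over 7 months: factor^7 = 0.71026
SOC_final = 80.88 * 0.71026 = 57.45%

57.45%


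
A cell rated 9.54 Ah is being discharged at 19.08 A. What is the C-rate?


C_rate = I / capacity = 19.08 / 9.54 = 2C

2C


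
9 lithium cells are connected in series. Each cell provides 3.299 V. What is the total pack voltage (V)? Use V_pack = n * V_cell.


With 9 cells in series at 3.299 V each, V_pack = 29.691 V

29.691 V


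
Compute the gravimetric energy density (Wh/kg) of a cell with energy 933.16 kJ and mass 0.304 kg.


Convert: E = 933.16 kJ = 259.21 Wh
ED = E / m = 259.21 / 0.304 = 852.7 Wh/kg

852.7 Wh/kg


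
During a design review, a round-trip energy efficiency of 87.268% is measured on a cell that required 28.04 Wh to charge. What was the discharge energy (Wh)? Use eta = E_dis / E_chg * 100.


E_dis = eta/100 * E_chg = 87.268/100 * 28.04 = 24.47 Wh

24.47 Wh


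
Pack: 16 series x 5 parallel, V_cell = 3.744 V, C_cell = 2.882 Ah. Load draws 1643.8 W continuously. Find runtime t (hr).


Step 1: E_pack = Ns * V_cell * Np * C_cell = 16 * 3.744 * 5 * 2.882 = 863.22 Wh
Step 2: t = E_pack / P = 863.22 / 1643.8 = 0.5251 hr

0.5251 hr


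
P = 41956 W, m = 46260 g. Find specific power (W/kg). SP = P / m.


Convert: m = 46260 g = 46.26 kg
SP = P / m = 41956 / 46.26 = 907.0 W/kg

907.0 W/kg


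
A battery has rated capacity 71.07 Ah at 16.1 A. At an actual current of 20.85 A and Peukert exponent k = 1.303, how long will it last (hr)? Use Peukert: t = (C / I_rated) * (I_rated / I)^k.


t_rated = C / I_rated = 71.07 / 16.1 = 4.4143 hr
(I_rated/I)^k = (0.77218)^1.303 = 0.714
t = t_rated * (I_rated/I)^k = 4.4143 * 0.714 = 3.152 hr

3.152 hr


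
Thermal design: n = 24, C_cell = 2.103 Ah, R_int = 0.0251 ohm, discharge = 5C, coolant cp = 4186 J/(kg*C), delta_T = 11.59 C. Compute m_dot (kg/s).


Step 1: I = 5 * 2.103 = 10.515 A
Step 2: Q_cell = I^2 * R = 10.515^2 * 0.0251 = 2.7752 W
Step 3: Q_total = 24 * 2.7752 = 66.605 W
Step 4: m_dot = Q_total / (cp * dT) = 66.605 / (4186 * 11.59) = 0.001373 kg/s

0.001373 kg/s


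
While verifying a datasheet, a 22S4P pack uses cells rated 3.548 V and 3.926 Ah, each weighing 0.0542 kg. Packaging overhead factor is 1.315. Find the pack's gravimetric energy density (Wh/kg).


Step 1: V_pack = 22 * 3.548 = 78.056 V
Step 2: C_pack = 4 * 3.926 = 15.704 Ah
Step 3: E_pack = V_pack * C_pack = 78.056 * 15.704 = 1225.8 Wh
Step 4: m_pack = 22 * 4 * 0.0542 * 1.315 = 6.272 kg
Step 5: ED = E_pack / m_pack = 1225.8 / 6.272 = 195.4 Wh/kg

195.4 Wh/kg


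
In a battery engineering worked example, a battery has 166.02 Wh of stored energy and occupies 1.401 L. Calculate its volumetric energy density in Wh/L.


ED = E / V = 166.02 / 1.401 = 118.5 Wh/L

118.5 Wh/L


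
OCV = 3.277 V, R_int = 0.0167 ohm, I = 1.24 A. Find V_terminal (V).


IR drop = 1.24 * 0.0167 = 0.020708 V
V = 3.277 - 0.020708 = 3.256 V

3.256 V


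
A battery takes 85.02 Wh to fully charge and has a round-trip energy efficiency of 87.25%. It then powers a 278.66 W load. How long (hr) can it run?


Step 1: E_discharge = eta/100 * E_charge = 87.25/100 * 85.02 = 74.18 Wh
Step 2: t = E_discharge / P = 74.18 / 278.66 = 0.2662 hr

0.2662 hr


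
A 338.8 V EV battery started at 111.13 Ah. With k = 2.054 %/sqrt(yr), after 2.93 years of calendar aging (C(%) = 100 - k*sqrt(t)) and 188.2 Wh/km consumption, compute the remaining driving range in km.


Step 1: capacity retention = 100 - 2.054 * sqrt(2.93) = 100 - 2.054 * 1.7117 = 96.484%
Step 2: C_now = 111.13 * 96.484/100 = 107.22 Ah
Step 3: E_pack = V * C_now = 338.8 * 107.22 = 36326 Wh
Step 4: range = E_pack / consumption = 36326 / 188.2 = 193.0 km

193.0 km


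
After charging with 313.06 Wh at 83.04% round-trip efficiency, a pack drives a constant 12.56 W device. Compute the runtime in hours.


Step 1: E_discharge = eta/100 * E_charge = 83.04/100 * 313.06 = 259.97 Wh
Step 2: t = E_discharge / P = 259.97 / 12.56 = 20.70 hr

20.70 hr


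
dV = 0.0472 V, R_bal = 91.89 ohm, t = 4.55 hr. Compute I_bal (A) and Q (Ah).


First, Ohm's law: I_bal = 0.0472 V / 91.89 ohm = 5.1366e-04 A
Then Q = I * t = 5.1366e-04 A * 4.55 hr = 0.002337 Ah

I=5.1366e-04 A, Q=0.002337 Ah


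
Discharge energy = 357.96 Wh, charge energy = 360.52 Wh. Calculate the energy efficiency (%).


eta_e = E_dis / E_chg * 100 = 357.96 / 360.52 * 100 = 99.29%

99.29%


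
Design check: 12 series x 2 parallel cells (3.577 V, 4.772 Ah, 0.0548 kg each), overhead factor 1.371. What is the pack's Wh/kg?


Step 1: V_pack = 12 * 3.577 = 42.924 V
Step 2: C_pack = 2 * 4.772 = 9.544 Ah
Step 3: E_pack = V_pack * C_pack = 42.924 * 9.544 = 409.67 Wh
Step 4: m_pack = 12 * 2 * 0.0548 * 1.371 = 1.8031 kg
Step 5: ED = E_pack / m_pack = 409.67 / 1.8031 = 227.2 Wh/kg

227.2 Wh/kg


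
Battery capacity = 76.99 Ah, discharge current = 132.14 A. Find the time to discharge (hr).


Runtime = 76.99 Ah / 132.14 A = 0.5826 hr

0.5826 hr


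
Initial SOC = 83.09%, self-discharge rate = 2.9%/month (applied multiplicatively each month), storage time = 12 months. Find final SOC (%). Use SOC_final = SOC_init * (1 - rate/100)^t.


Monthly retention factor = 1 - 2.9/100 = 0.971
Over 12 months: factor^12 = 0.70247
SOC_final = 83.09 * 0.70247 = 58.37%

58.37%


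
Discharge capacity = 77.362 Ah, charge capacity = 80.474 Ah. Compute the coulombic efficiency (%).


eta_c = Q_dis / Q_chg * 100 = 77.362 / 80.474 * 100 = 96.13%

96.13%


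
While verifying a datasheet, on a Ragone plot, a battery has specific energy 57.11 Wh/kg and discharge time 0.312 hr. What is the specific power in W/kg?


P_specific = E / t = 57.11 / 0.312 = 183.0 W/kg

183.0 W/kg


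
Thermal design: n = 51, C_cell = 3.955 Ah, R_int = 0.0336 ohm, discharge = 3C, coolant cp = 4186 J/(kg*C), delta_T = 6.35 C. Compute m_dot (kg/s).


Step 1: I = 3 * 3.955 = 11.865 A
Step 2: Q_cell = I^2 * R = 11.865^2 * 0.0336 = 4.7301 W
Step 3: Q_total = 51 * 4.7301 = 241.24 W
Step 4: m_dot = Q_total / (cp * dT) = 241.24 / (4186 * 6.35) = 0.009076 kg/s

0.009076 kg/s


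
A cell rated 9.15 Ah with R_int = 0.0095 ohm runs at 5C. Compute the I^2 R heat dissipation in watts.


Step 1: I = C_rate * capacity = 5 * 9.15 = 45.75 A
Step 2: Q = I^2 * R = 45.75^2 * 0.0095 = 2093.1 * 0.0095 = 19.88 W

19.88 W


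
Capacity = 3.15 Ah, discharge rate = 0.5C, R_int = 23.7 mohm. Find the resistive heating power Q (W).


Convert: R = 23.7 mohm = 0.0237 ohm
Step 1: I = C_rate * capacity = 0.5 * 3.15 = 1.575 A
Step 2: Q = I^2 * R = 1.575^2 * 0.0237 = 2.4806 * 0.0237 = 0.05879 W

0.05879 W


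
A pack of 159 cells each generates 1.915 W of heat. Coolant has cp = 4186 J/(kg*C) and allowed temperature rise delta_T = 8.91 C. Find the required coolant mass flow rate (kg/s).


Q_total = 159 * 1.915 = 304.49 W
m_dot = Q_total / (cp * dT) = 304.49 / (4186 * 8.91) = 0.008164 kg/s

0.008164 kg/s


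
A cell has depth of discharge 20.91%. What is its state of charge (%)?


SOC = 100 - DOD = 100 - 20.91 = 79.09%

79.09%


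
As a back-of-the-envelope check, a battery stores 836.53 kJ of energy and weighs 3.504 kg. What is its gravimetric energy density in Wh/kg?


Convert: E = 836.53 kJ = 232.37 Wh
ED = E / m = 232.37 / 3.504 = 66.32 Wh/kg

66.32 Wh/kg


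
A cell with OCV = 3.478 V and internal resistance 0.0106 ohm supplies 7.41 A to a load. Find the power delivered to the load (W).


Step 1: V_terminal = OCV - I*R = 3.478 - 7.41 * 0.0106 = 3.3995 V
Step 2: P_out = V_terminal * I = 3.3995 * 7.41 = 25.19 W

25.19 W


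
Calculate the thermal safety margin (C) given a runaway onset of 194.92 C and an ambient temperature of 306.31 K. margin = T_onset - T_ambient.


Convert: T_ambient = 306.31 K = 33.16 C
margin = 194.92 - 33.16 = 161.76 C

161.76 C


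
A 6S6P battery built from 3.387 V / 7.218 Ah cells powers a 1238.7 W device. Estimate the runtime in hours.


Step 1: E_pack = Ns * V_cell * Np * C_cell = 6 * 3.387 * 6 * 7.218 = 880.11 Wh
Step 2: t = E_pack / P = 880.11 / 1238.7 = 0.7105 hr

0.7105 hr


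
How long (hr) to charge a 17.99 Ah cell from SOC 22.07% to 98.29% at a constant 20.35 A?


Step 1: dSOC = 98.29% - 22.07% = 76.22%
Step 2: delta_Ah = 17.99 * 76.22 / 100 = 13.712 Ah
Step 3: t = 13.712 / 20.35 = 0.6738 hr

0.6738 hr


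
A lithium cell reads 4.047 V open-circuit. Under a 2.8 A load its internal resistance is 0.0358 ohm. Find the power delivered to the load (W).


Step 1: V_terminal = OCV - I*R = 4.047 - 2.8 * 0.0358 = 3.9468 V
Step 2: P_out = V_terminal * I = 3.9468 * 2.8 = 11.05 W

11.05 W


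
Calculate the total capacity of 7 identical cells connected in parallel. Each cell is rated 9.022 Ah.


C_total = 7 * 9.022 = 63.154 Ah

63.154 Ah


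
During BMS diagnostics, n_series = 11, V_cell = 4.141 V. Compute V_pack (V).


With 11 cells in series at 4.141 V each, V_pack = 45.551 V

45.551 V


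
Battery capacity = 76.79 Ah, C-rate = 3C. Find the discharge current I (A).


I = C_rate * capacity = 3 * 76.79 = 230.37 A

230.37 A


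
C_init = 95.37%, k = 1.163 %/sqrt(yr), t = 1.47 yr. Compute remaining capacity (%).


Step 1: sqrt(1.47 yr) = 1.2124
Step 2: drop = 1.163 * 1.2124 = 1.41
Step 3: C_final = 95.37 - 1.41 = 93.96%

93.96%


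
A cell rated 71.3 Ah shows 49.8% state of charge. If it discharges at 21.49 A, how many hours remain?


Step 1: remaining = SOC/100 * C_total = 49.8/100 * 71.3 = 35.507 Ah
Step 2: t = remaining / I = 35.507 / 21.49 = 1.652 hr

1.652 hr


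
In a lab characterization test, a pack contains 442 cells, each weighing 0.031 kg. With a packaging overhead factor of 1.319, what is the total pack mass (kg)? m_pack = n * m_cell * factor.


m_pack = n * m_cell * overhead = 442 * 0.031 * 1.319 = 18.07 kg

18.07 kg


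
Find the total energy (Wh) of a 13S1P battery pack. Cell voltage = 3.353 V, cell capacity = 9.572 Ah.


E = Ns * Vcell * Np * Ccell = 13 * 3.353 * 1 * 9.572 = 417.2 Wh

417.2 Wh


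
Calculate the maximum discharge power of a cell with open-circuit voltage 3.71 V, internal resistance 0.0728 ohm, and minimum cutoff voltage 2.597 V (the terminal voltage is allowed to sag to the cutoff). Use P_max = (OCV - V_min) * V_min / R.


dV = OCV - V_min = 1.113 V (so I_max = dV / R)
P_max = dV * V_min / R = 1.113 * 2.597 / 0.0728 = 39.70 W

39.70 W


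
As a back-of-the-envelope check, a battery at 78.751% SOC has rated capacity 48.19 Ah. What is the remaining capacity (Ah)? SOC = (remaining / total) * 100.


remaining = SOC / 100 * total = 78.751 / 100 * 48.19 = 37.95 Ah

37.95 Ah


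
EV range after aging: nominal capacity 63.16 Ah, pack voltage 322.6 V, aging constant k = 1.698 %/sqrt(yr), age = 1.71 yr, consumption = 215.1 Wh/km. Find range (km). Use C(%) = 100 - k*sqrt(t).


Step 1: capacity retention = 100 - 1.698 * sqrt(1.71) = 100 - 1.698 * 1.3077 = 97.78%
Step 2: C_now = 63.16 * 97.78/100 = 61.758 Ah
Step 3: E_pack = V * C_now = 322.6 * 61.758 = 19923 Wh
Step 4: range = E_pack / consumption = 19923 / 215.1 = 92.62 km

92.62 km


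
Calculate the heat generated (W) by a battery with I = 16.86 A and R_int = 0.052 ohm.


Q = I^2 * R = 16.86^2 * 0.052 = 14.78 W

14.78 W


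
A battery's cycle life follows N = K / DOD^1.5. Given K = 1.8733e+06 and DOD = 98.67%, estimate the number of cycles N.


DOD^1.5 = 980.12
N = K / DOD^1.5 = 1.8733e+06 / 980.12 = 1911

1911 cycles


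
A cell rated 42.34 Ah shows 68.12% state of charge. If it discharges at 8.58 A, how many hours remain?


Step 1: remaining = SOC/100 * C_total = 68.12/100 * 42.34 = 28.842 Ah
Step 2: t = remaining / I = 28.842 / 8.58 = 3.362 hr

3.362 hr


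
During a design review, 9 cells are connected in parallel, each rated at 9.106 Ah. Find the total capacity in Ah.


Parallel capacities add: 9 * 9.106 Ah = 81.954 Ah

81.954 Ah


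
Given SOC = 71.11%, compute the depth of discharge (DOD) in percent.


Complement of SOC: DOD = 100% - 71.11% = 28.89%

28.89%


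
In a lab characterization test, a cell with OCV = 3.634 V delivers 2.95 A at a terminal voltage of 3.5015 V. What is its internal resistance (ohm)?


R = (OCV - V) / I = (3.634 - 3.5015) / 2.95 = 0.04492 ohm

0.04492 ohm


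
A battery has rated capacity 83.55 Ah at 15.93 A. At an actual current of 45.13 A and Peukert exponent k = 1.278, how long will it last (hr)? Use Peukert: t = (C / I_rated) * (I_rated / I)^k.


t_rated = C / I_rated = 83.55 / 15.93 = 5.2448 hr
(I_rated/I)^k = (0.35298)^1.278 = 0.26426
t = t_rated * (I_rated/I)^k = 5.2448 * 0.26426 = 1.386 hr

1.386 hr


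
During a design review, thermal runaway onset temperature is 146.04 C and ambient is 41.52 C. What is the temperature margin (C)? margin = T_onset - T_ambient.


margin = T_onset - T_ambient = 146.04 - 41.52 = 104.52 C

104.52 C


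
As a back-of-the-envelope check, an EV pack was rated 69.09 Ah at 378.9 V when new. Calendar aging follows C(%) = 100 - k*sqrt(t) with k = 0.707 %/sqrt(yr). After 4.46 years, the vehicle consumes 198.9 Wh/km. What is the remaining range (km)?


Step 1: capacity retention = 100 - 0.707 * sqrt(4.46) = 100 - 0.707 * 2.1119 = 98.507%
Step 2: C_now = 69.09 * 98.507/100 = 68.058 Ah
Step 3: E_pack = V * C_now = 378.9 * 68.058 = 25787 Wh
Step 4: range = E_pack / consumption = 25787 / 198.9 = 129.6 km

129.6 km


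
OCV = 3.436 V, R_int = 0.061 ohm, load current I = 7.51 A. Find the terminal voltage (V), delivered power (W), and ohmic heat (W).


Step 1: V_terminal = OCV - I*R = 3.436 - 7.51 * 0.061 = 2.9779 V
Step 2: P_out = V_terminal * I = 2.9779 * 7.51 = 22.36 W
Step 3: Q = I^2 * R = 7.51^2 * 0.061 = 3.440 W

V=2.9779 V, P=22.36 W, Q=3.440 W


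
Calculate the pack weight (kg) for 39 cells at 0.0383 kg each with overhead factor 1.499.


m_pack = n * m_cell * overhead = 39 * 0.0383 * 1.499 = 2.239 kg

2.239 kg


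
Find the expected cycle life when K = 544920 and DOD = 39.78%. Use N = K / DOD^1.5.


Step 1: DOD^1.5 = 39.78^1.5 = 250.9
Step 2: N = 544920 / 250.9 = 2172 cycles

2172 cycles


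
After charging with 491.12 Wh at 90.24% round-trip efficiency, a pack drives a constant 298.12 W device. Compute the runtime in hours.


Step 1: E_discharge = eta/100 * E_charge = 90.24/100 * 491.12 = 443.19 Wh
Step 2: t = E_discharge / P = 443.19 / 298.12 = 1.487 hr

1.487 hr


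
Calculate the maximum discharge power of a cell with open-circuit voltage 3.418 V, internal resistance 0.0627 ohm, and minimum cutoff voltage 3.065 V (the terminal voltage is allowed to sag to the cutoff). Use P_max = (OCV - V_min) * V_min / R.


dV = OCV - V_min = 0.353 V (so I_max = dV / R)
P_max = dV * V_min / R = 0.353 * 3.065 / 0.0627 = 17.26 W

17.26 W


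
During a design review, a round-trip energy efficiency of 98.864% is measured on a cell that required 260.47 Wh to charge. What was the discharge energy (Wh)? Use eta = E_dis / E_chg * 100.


E_dis = eta/100 * E_chg = 98.864/100 * 260.47 = 257.5 Wh

257.5 Wh


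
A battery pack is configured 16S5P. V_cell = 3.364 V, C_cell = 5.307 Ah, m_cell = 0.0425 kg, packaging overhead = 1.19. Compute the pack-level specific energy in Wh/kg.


Step 1: V_pack = 16 * 3.364 = 53.824 V
Step 2: C_pack = 5 * 5.307 = 26.535 Ah
Step 3: E_pack = V_pack * C_pack = 53.824 * 26.535 = 1428.2 Wh
Step 4: m_pack = 16 * 5 * 0.0425 * 1.19 = 4.046 kg
Step 5: ED = E_pack / m_pack = 1428.2 / 4.046 = 353.0 Wh/kg

353.0 Wh/kg


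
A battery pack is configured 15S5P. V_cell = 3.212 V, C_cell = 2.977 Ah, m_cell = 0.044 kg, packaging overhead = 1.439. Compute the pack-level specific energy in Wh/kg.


Step 1: V_pack = 15 * 3.212 = 48.18 V
Step 2: C_pack = 5 * 2.977 = 14.885 Ah
Step 3: E_pack = V_pack * C_pack = 48.18 * 14.885 = 717.16 Wh
Step 4: m_pack = 15 * 5 * 0.044 * 1.439 = 4.7487 kg
Step 5: ED = E_pack / m_pack = 717.16 / 4.7487 = 151.0 Wh/kg

151.0 Wh/kg


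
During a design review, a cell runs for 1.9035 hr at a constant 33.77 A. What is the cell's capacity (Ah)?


C = I * t = 33.77 * 1.9035 = 64.28 Ah

64.28 Ah


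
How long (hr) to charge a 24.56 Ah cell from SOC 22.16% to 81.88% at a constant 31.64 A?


delta_Ah = 24.56 * (81.88 - 22.16) / 100 = 14.667 Ah
t = delta_Ah / I = 14.667 / 31.64 = 0.4636 hr

0.4636 hr


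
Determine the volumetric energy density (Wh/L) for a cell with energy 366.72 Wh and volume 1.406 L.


Volumetric ED = 366.72 Wh / 1.406 L = 260.8 Wh/L

260.8 Wh/L


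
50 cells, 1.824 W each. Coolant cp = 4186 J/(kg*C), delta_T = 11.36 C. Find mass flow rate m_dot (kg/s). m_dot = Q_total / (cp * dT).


Step 1: Total heat Q = 50 * 1.824 W = 91.2 W
Step 2: denom = cp * dT = 4186 * 11.36 = 47553
Step 3: m_dot = 91.2 / 47553 = 0.001918 kg/s

0.001918 kg/s


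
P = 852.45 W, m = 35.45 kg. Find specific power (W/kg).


SP = P / m = 852.45 / 35.45 = 24.05 W/kg

24.05 W/kg


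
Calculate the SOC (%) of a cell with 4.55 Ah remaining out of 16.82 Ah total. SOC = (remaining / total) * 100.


SOC = (remaining / total) * 100 = (4.55 / 16.82) * 100 = 27.05%

27.05%


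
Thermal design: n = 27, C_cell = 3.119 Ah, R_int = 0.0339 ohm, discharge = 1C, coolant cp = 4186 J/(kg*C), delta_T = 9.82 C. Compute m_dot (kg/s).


Step 1: I = 1 * 3.119 = 3.119 A
Step 2: Q_cell = I^2 * R = 3.119^2 * 0.0339 = 0.32978 W
Step 3: Q_total = 27 * 0.32978 = 8.9041 W
Step 4: m_dot = Q_total / (cp * dT) = 8.9041 / (4186 * 9.82) = 2.166e-04 kg/s

2.166e-04 kg/s


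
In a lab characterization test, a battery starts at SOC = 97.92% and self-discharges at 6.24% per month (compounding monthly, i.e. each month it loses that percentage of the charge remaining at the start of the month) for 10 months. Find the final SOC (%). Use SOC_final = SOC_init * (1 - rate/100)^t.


decay = (1 - 6.24/100)^10 = 0.52502
SOC_final = 97.92 * 0.52502 = 51.41%

51.41%


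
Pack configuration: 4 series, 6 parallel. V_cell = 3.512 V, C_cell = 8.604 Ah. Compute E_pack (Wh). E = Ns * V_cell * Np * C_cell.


V_pack = 4 * 3.512 = 14.048 V
C_pack = 6 * 8.604 = 51.624 Ah
E = V_pack * C_pack = 14.048 * 51.624 = 725.2 Wh

725.2 Wh


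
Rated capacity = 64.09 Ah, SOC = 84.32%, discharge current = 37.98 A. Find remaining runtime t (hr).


Step 1: remaining = SOC/100 * C_total = 84.32/100 * 64.09 = 54.041 Ah
Step 2: t = remaining / I = 54.041 / 37.98 = 1.423 hr

1.423 hr


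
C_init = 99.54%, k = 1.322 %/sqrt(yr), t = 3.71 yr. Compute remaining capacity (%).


Step 1: sqrt(3.71 yr) = 1.9261
Step 2: drop = 1.322 * 1.9261 = 2.5463
Step 3: C_final = 99.54 - 2.5463 = 96.99%

96.99%


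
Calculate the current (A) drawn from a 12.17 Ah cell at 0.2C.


At 0.2C: I = 0.2 * 12.17 Ah = 2.434 A

2.434 A


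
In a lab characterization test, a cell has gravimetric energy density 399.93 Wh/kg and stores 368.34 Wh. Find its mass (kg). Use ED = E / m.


m = E / ED = 368.34 / 399.93 = 0.9210 kg

0.9210 kg


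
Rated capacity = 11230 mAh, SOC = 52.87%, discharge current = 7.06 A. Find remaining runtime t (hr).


Convert: C_total = 11230 mAh = 11.23 Ah
Step 1: remaining = SOC/100 * C_total = 52.87/100 * 11.23 = 5.9373 Ah
Step 2: t = remaining / I = 5.9373 / 7.06 = 0.8410 hr

0.8410 hr


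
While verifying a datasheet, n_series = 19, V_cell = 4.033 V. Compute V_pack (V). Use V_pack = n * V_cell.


V_pack = n * V_cell = 19 * 4.033 = 76.627 V

76.627 V


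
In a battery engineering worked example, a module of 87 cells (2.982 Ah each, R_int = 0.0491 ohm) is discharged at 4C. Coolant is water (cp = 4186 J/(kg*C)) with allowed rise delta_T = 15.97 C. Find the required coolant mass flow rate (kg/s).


Step 1: I = 4 * 2.982 = 11.928 A
Step 2: Q_cell = I^2 * R = 11.928^2 * 0.0491 = 6.9858 W
Step 3: Q_total = 87 * 6.9858 = 607.76 W
Step 4: m_dot = Q_total / (cp * dT) = 607.76 / (4186 * 15.97) = 0.009091 kg/s

0.009091 kg/s


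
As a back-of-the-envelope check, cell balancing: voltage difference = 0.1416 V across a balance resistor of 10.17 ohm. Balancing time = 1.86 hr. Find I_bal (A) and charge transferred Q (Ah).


First, Ohm's law: I_bal = 0.1416 V / 10.17 ohm = 0.013923 A
Then Q = I * t = 0.013923 A * 1.86 hr = 0.02590 Ah

I=0.013923 A, Q=0.02590 Ah


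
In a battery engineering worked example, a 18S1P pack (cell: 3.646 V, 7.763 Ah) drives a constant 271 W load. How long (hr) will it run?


Step 1: E_pack = Ns * V_cell * Np * C_cell = 18 * 3.646 * 1 * 7.763 = 509.47 Wh
Step 2: t = E_pack / P = 509.47 / 271 = 1.880 hr

1.880 hr


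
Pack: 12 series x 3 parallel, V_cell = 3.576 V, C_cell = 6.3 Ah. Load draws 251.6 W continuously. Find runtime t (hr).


Step 1: E_pack = Ns * V_cell * Np * C_cell = 12 * 3.576 * 3 * 6.3 = 811.04 Wh
Step 2: t = E_pack / P = 811.04 / 251.6 = 3.224 hr

3.224 hr


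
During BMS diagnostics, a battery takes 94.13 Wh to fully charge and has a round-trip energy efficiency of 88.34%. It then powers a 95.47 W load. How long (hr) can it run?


Step 1: E_discharge = eta/100 * E_charge = 88.34/100 * 94.13 = 83.154 Wh
Step 2: t = E_discharge / P = 83.154 / 95.47 = 0.8710 hr

0.8710 hr


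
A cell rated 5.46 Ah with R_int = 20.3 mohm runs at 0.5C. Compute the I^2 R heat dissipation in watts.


Convert: R = 20.3 mohm = 0.0203 ohm
Step 1: I = C_rate * capacity = 0.5 * 5.46 = 2.73 A
Step 2: Q = I^2 * R = 2.73^2 * 0.0203 = 7.4529 * 0.0203 = 0.1513 W

0.1513 W


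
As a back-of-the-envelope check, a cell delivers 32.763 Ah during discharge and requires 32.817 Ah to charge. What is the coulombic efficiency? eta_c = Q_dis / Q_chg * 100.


eta_c = Q_dis / Q_chg * 100 = 32.763 / 32.817 * 100 = 99.84%

99.84%


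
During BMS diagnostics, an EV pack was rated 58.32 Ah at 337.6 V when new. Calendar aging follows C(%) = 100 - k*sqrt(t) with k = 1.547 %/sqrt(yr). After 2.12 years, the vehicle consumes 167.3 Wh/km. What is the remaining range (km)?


Step 1: capacity retention = 100 - 1.547 * sqrt(2.12) = 100 - 1.547 * 1.456 = 97.748%
Step 2: C_now = 58.32 * 97.748/100 = 57.007 Ah
Step 3: E_pack = V * C_now = 337.6 * 57.007 = 19246 Wh
Step 4: range = E_pack / consumption = 19246 / 167.3 = 115.0 km

115.0 km


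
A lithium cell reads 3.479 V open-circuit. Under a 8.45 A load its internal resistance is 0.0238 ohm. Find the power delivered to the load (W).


Step 1: V_terminal = OCV - I*R = 3.479 - 8.45 * 0.0238 = 3.2779 V
Step 2: P_out = V_terminal * I = 3.2779 * 8.45 = 27.70 W

27.70 W


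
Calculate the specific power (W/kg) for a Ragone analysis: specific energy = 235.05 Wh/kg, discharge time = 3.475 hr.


P_specific = E / t = 235.05 / 3.475 = 67.64 W/kg

67.64 W/kg


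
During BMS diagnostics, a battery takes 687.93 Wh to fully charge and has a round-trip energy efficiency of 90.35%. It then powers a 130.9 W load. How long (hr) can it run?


Step 1: E_discharge = eta/100 * E_charge = 90.35/100 * 687.93 = 621.54 Wh
Step 2: t = E_discharge / P = 621.54 / 130.9 = 4.748 hr

4.748 hr


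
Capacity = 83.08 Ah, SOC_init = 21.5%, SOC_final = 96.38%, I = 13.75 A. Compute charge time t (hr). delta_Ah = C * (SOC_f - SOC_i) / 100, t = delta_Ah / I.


delta_Ah = 83.08 * (96.38 - 21.5) / 100 = 62.21 Ah
t = delta_Ah / I = 62.21 / 13.75 = 4.524 hr

4.524 hr


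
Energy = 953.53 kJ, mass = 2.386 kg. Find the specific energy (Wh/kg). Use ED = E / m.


Convert: E = 953.53 kJ = 264.87 Wh
ED = E / m = 264.87 / 2.386 = 111.0 Wh/kg

111.0 Wh/kg


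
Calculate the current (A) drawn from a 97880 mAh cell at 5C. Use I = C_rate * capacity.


Convert: capacity = 97880 mAh = 97.88 Ah
I = C_rate * capacity = 5 * 97.88 = 489.4 A

489.4 A


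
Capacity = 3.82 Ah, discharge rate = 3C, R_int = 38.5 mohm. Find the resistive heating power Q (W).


Convert: R = 38.5 mohm = 0.0385 ohm
Step 1: I = C_rate * capacity = 3 * 3.82 = 11.46 A
Step 2: Q = I^2 * R = 11.46^2 * 0.0385 = 131.33 * 0.0385 = 5.056 W

5.056 W


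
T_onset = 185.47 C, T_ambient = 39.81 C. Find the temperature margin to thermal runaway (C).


Safety margin = 185.47 C - 39.81 C = 145.66 C

145.66 C


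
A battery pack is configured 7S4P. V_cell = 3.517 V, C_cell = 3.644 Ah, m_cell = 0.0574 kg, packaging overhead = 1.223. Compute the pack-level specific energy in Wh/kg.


Step 1: V_pack = 7 * 3.517 = 24.619 V
Step 2: C_pack = 4 * 3.644 = 14.576 Ah
Step 3: E_pack = V_pack * C_pack = 24.619 * 14.576 = 358.85 Wh
Step 4: m_pack = 7 * 4 * 0.0574 * 1.223 = 1.9656 kg
Step 5: ED = E_pack / m_pack = 358.85 / 1.9656 = 182.6 Wh/kg

182.6 Wh/kg


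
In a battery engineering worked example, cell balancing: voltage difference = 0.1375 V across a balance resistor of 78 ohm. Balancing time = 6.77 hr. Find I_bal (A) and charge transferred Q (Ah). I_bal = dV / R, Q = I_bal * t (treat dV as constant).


I_bal = dV / R = 0.1375 / 78 = 0.0017628 A
Q = I_bal * t = 0.0017628 * 6.77 = 0.01193 Ah

I=0.0017628 A, Q=0.01193 Ah


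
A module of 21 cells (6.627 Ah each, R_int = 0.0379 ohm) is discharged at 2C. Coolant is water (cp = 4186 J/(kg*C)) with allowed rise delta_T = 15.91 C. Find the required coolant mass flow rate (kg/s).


Step 1: I = 2 * 6.627 = 13.254 A
Step 2: Q_cell = I^2 * R = 13.254^2 * 0.0379 = 6.6578 W
Step 3: Q_total = 21 * 6.6578 = 139.81 W
Step 4: m_dot = Q_total / (cp * dT) = 139.81 / (4186 * 15.91) = 0.002099 kg/s

0.002099 kg/s


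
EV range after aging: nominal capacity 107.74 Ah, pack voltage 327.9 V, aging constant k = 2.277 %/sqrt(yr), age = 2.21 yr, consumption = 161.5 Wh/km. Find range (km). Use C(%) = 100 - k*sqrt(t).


Step 1: capacity retention = 100 - 2.277 * sqrt(2.21) = 100 - 2.277 * 1.4866 = 96.615%
Step 2: C_now = 107.74 * 96.615/100 = 104.09 Ah
Step 3: E_pack = V * C_now = 327.9 * 104.09 = 34131 Wh
Step 4: range = E_pack / consumption = 34131 / 161.5 = 211.3 km

211.3 km


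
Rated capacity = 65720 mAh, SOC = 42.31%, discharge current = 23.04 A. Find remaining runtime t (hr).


Convert: C_total = 65720 mAh = 65.72 Ah
Step 1: remaining = SOC/100 * C_total = 42.31/100 * 65.72 = 27.806 Ah
Step 2: t = remaining / I = 27.806 / 23.04 = 1.207 hr

1.207 hr


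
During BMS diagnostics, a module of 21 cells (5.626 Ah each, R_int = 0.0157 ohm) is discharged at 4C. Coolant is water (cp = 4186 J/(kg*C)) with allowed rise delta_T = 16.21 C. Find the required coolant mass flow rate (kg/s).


Step 1: I = 4 * 5.626 = 22.504 A
Step 2: Q_cell = I^2 * R = 22.504^2 * 0.0157 = 7.951 W
Step 3: Q_total = 21 * 7.951 = 166.97 W
Step 4: m_dot = Q_total / (cp * dT) = 166.97 / (4186 * 16.21) = 0.002461 kg/s

0.002461 kg/s


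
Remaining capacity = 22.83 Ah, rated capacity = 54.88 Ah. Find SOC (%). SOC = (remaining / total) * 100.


SOC% = 22.83 / 54.88 * 100 = 41.60%

41.60%


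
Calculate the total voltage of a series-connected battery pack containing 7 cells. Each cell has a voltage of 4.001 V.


With 7 cells in series at 4.001 V each, V_pack = 28.007 V

28.007 V


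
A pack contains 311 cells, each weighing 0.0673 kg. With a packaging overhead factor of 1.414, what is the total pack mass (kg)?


Cell mass sum = 311 * 0.0673 = 20.93 kg
With overhead 1.414: m_pack = 20.93 * 1.414 = 29.60 kg

29.60 kg


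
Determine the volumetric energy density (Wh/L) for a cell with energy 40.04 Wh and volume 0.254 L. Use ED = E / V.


ED = E / V = 40.04 / 0.254 = 157.6 Wh/L

157.6 Wh/L


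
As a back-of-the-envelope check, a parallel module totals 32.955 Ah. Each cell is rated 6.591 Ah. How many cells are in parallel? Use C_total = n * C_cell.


n = C_total / C_cell = 32.955 / 6.591 = 5

5


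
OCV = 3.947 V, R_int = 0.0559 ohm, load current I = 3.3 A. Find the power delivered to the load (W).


Step 1: V_terminal = OCV - I*R = 3.947 - 3.3 * 0.0559 = 3.7625 V
Step 2: P_out = V_terminal * I = 3.7625 * 3.3 = 12.42 W

12.42 W


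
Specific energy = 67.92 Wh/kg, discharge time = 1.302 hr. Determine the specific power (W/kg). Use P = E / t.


Specific power = 67.92 Wh/kg / 1.302 hr = 52.17 W/kg

52.17 W/kg


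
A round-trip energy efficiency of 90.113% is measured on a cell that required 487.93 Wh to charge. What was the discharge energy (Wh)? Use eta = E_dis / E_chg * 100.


E_dis = eta/100 * E_chg = 90.113/100 * 487.93 = 439.7 Wh

439.7 Wh


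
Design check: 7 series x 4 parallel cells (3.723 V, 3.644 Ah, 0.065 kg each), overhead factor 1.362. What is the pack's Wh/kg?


Step 1: V_pack = 7 * 3.723 = 26.061 V
Step 2: C_pack = 4 * 3.644 = 14.576 Ah
Step 3: E_pack = V_pack * C_pack = 26.061 * 14.576 = 379.87 Wh
Step 4: m_pack = 7 * 4 * 0.065 * 1.362 = 2.4788 kg
Step 5: ED = E_pack / m_pack = 379.87 / 2.4788 = 153.2 Wh/kg

153.2 Wh/kg


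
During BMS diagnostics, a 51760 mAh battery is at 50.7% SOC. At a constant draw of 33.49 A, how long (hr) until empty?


Convert: C_total = 51760 mAh = 51.76 Ah
Step 1: remaining = SOC/100 * C_total = 50.7/100 * 51.76 = 26.242 Ah
Step 2: t = remaining / I = 26.242 / 33.49 = 0.7836 hr

0.7836 hr


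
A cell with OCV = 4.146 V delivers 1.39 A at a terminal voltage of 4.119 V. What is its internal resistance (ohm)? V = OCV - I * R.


R = (OCV - V) / I = (4.146 - 4.119) / 1.39 = 0.01942 ohm

0.01942 ohm


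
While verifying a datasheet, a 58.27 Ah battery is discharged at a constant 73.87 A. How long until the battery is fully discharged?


Runtime = 58.27 Ah / 73.87 A = 0.7888 hr

0.7888 hr


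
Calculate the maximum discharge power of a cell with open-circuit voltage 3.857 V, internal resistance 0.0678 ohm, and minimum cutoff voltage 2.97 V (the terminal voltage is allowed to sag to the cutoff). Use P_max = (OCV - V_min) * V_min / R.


dV = OCV - V_min = 0.887 V (so I_max = dV / R)
P_max = dV * V_min / R = 0.887 * 2.97 / 0.0678 = 38.86 W

38.86 W


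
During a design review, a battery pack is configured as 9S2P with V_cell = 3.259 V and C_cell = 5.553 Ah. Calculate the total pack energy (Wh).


E = Ns * Vcell * Np * Ccell = 9 * 3.259 * 2 * 5.553 = 325.8 Wh

325.8 Wh


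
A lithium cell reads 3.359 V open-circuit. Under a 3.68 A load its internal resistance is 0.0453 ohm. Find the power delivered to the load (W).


Step 1: V_terminal = OCV - I*R = 3.359 - 3.68 * 0.0453 = 3.1923 V
Step 2: P_out = V_terminal * I = 3.1923 * 3.68 = 11.75 W

11.75 W


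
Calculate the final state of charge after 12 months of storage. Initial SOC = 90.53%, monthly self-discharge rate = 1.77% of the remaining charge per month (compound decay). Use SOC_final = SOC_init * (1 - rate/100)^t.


Monthly retention factor = 1 - 1.77/100 = 0.9823
Over 12 months: factor^12 = 0.8071
SOC_final = 90.53 * 0.8071 = 73.07%

73.07%


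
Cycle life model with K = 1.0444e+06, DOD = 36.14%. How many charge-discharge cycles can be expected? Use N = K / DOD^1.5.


DOD^1.5 = 217.26
N = K / DOD^1.5 = 1.0444e+06 / 217.26 = 4807

4807 cycles


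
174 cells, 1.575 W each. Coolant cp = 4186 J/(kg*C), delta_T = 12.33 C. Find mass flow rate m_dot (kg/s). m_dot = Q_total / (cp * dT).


Q_total = 174 * 1.575 = 274.05 W
m_dot = Q_total / (cp * dT) = 274.05 / (4186 * 12.33) = 0.005310 kg/s

0.005310 kg/s


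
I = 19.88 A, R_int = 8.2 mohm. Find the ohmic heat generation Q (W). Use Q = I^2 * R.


Convert: R = 8.2 mohm = 0.0082 ohm
I^2 = 395.21
Q = 395.21 * 0.0082 = 3.241 W

3.241 W


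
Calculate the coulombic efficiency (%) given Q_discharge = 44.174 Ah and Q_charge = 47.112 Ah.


Coulombic efficiency = 44.174/47.112 * 100% = 93.76%

93.76%


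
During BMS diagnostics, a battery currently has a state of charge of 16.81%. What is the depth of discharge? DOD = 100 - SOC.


DOD = 100 - SOC = 100 - 16.81 = 83.19%

83.19%


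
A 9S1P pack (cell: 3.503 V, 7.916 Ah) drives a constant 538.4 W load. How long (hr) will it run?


Step 1: E_pack = Ns * V_cell * Np * C_cell = 9 * 3.503 * 1 * 7.916 = 249.57 Wh
Step 2: t = E_pack / P = 249.57 / 538.4 = 0.4635 hr

0.4635 hr


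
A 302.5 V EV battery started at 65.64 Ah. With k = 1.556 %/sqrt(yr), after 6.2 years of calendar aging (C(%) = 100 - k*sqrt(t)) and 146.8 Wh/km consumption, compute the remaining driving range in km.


Step 1: capacity retention = 100 - 1.556 * sqrt(6.2) = 100 - 1.556 * 2.49 = 96.126%
Step 2: C_now = 65.64 * 96.126/100 = 63.097 Ah
Step 3: E_pack = V * C_now = 302.5 * 63.097 = 19087 Wh
Step 4: range = E_pack / consumption = 19087 / 146.8 = 130.0 km

130.0 km


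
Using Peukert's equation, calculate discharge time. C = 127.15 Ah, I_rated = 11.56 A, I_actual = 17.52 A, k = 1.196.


t_rated = C / I_rated = 127.15 / 11.56 = 10.999 hr
(I_rated/I)^k = (0.65982)^1.196 = 0.60818
t = t_rated * (I_rated/I)^k = 10.999 * 0.60818 = 6.689 hr

6.689 hr


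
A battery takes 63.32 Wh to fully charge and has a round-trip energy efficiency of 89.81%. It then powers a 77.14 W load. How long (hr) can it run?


Step 1: E_discharge = eta/100 * E_charge = 89.81/100 * 63.32 = 56.868 Wh
Step 2: t = E_discharge / P = 56.868 / 77.14 = 0.7372 hr

0.7372 hr


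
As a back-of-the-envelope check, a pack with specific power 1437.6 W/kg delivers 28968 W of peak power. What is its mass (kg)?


m = P / SP = 28968 / 1437.6 = 20.15 kg

20.15 kg


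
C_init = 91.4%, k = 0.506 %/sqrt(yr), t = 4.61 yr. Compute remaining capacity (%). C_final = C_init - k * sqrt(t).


sqrt(t) = sqrt(4.61) = 2.1471
C_final = 91.4 - 0.506 * 2.1471 = 90.31%

90.31%


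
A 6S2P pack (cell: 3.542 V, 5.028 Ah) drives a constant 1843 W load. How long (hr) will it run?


Step 1: E_pack = Ns * V_cell * Np * C_cell = 6 * 3.542 * 2 * 5.028 = 213.71 Wh
Step 2: t = E_pack / P = 213.71 / 1843 = 0.1160 hr

0.1160 hr


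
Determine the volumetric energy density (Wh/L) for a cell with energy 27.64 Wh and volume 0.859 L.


Volumetric ED = 27.64 Wh / 0.859 L = 32.18 Wh/L

32.18 Wh/L


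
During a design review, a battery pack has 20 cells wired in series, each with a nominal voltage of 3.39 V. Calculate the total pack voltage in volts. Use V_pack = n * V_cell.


V_pack = n * V_cell = 20 * 3.39 = 67.8 V

67.8 V


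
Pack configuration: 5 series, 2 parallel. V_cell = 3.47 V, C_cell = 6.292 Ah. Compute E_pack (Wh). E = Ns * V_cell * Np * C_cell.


E = Ns * Vcell * Np * Ccell = 5 * 3.47 * 2 * 6.292 = 218.3 Wh

218.3 Wh


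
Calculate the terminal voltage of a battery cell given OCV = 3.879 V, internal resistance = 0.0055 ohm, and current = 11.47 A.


IR drop = 11.47 * 0.0055 = 0.063085 V
V = 3.879 - 0.063085 = 3.816 V

3.816 V


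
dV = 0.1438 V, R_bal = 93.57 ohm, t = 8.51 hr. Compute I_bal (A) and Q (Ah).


I_bal = dV / R = 0.1438 / 93.57 = 0.0015368 A
Q = I_bal * t = 0.0015368 * 8.51 = 0.01308 Ah

I=0.0015368 A, Q=0.01308 Ah


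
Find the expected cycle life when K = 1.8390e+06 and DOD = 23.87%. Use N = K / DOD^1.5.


DOD^1.5 = 116.62
N = K / DOD^1.5 = 1.8390e+06 / 116.62 = 15770

15770 cycles


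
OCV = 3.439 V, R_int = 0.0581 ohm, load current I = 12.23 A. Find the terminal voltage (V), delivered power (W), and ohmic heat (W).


Step 1: V_terminal = OCV - I*R = 3.439 - 12.23 * 0.0581 = 2.7284 V
Step 2: P_out = V_terminal * I = 2.7284 * 12.23 = 33.37 W
Step 3: Q = I^2 * R = 12.23^2 * 0.0581 = 8.690 W

V=2.7284 V, P=33.37 W, Q=8.690 W


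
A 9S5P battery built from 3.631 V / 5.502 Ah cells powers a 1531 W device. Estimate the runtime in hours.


Step 1: E_pack = Ns * V_cell * Np * C_cell = 9 * 3.631 * 5 * 5.502 = 899 Wh
Step 2: t = E_pack / P = 899 / 1531 = 0.5872 hr

0.5872 hr


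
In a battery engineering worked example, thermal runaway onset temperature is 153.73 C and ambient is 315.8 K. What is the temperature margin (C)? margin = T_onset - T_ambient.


Convert: T_ambient = 315.8 K = 42.65 C
margin = 153.73 - 42.65 = 111.08 C

111.08 C


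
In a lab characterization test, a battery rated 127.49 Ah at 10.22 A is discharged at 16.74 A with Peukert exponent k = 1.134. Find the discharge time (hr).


Step 1: t_rated = C / I_rated = 127.49 / 10.22 = 12.475 hr
Step 2: ratio = 10.22 / 16.74 = 0.61051
Step 3: ratio^k = 0.61051^1.134 = 0.57145
Step 4: t = t_rated * ratio^k = 12.475 * 0.57145 = 7.129 hr

7.129 hr


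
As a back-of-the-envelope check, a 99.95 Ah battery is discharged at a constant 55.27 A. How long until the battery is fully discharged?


Runtime = 99.95 Ah / 55.27 A = 1.808 hr

1.808 hr


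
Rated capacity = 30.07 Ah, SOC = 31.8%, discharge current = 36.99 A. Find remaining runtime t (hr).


Step 1: remaining = SOC/100 * C_total = 31.8/100 * 30.07 = 9.5623 Ah
Step 2: t = remaining / I = 9.5623 / 36.99 = 0.2585 hr

0.2585 hr


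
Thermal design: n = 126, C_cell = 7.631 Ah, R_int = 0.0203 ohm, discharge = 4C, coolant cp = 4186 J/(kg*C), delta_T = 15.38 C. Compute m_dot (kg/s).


Step 1: I = 4 * 7.631 = 30.524 A
Step 2: Q_cell = I^2 * R = 30.524^2 * 0.0203 = 18.914 W
Step 3: Q_total = 126 * 18.914 = 2383.2 W
Step 4: m_dot = Q_total / (cp * dT) = 2383.2 / (4186 * 15.38) = 0.03702 kg/s

0.03702 kg/s


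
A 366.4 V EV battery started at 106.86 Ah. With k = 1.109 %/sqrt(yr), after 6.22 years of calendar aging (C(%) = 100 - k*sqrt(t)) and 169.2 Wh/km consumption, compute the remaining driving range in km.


Step 1: capacity retention = 100 - 1.109 * sqrt(6.22) = 100 - 1.109 * 2.494 = 97.234%
Step 2: C_now = 106.86 * 97.234/100 = 103.9 Ah
Step 3: E_pack = V * C_now = 366.4 * 103.9 = 38069 Wh
Step 4: range = E_pack / consumption = 38069 / 169.2 = 225.0 km

225.0 km


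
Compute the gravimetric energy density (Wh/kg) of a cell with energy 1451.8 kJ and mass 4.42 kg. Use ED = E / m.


Convert: E = 1451.8 kJ = 403.28 Wh
ED = E / m = 403.28 / 4.42 = 91.24 Wh/kg

91.24 Wh/kg


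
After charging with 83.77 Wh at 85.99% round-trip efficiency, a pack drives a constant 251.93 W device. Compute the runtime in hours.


Step 1: E_discharge = eta/100 * E_charge = 85.99/100 * 83.77 = 72.034 Wh
Step 2: t = E_discharge / P = 72.034 / 251.93 = 0.2859 hr

0.2859 hr


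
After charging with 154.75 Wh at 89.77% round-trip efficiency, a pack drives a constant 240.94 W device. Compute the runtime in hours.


Step 1: E_discharge = eta/100 * E_charge = 89.77/100 * 154.75 = 138.92 Wh
Step 2: t = E_discharge / P = 138.92 / 240.94 = 0.5766 hr

0.5766 hr


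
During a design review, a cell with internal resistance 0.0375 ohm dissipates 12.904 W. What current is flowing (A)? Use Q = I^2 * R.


I = sqrt(Q / R) = sqrt(12.904 / 0.0375) = sqrt(344.11) = 18.55 A

18.55 A


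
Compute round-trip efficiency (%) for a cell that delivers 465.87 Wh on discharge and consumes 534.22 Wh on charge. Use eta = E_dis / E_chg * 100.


Round-trip efficiency = 465.87/534.22 * 100% = 87.21%

87.21%


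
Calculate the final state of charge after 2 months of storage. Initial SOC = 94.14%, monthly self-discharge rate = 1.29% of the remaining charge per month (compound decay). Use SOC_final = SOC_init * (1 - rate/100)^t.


decay = (1 - 1.29/100)^2 = 0.97437
SOC_final = 94.14 * 0.97437 = 91.73%

91.73%


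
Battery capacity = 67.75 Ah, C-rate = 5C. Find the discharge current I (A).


I = C_rate * capacity = 5 * 67.75 = 338.75 A

338.75 A


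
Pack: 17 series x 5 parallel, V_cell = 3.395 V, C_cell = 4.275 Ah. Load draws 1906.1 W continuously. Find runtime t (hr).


Step 1: E_pack = Ns * V_cell * Np * C_cell = 17 * 3.395 * 5 * 4.275 = 1233.7 Wh
Step 2: t = E_pack / P = 1233.7 / 1906.1 = 0.6472 hr

0.6472 hr
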